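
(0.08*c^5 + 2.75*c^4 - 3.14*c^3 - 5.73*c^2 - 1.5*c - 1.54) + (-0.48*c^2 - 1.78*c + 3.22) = 0.08*c^5 + 2.75*c^4 - 3.14*c^3 - 6.21*c^2 - 3.28*c + 1.68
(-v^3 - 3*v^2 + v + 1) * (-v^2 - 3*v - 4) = v^5 + 6*v^4 + 12*v^3 + 8*v^2 - 7*v - 4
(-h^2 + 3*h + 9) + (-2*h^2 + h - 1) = -3*h^2 + 4*h + 8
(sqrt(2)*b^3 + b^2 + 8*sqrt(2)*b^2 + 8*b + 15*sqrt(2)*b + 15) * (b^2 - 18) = sqrt(2)*b^5 + b^4 + 8*sqrt(2)*b^4 - 3*sqrt(2)*b^3 + 8*b^3 - 144*sqrt(2)*b^2 - 3*b^2 - 270*sqrt(2)*b - 144*b - 270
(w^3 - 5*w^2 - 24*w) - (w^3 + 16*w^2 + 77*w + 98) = -21*w^2 - 101*w - 98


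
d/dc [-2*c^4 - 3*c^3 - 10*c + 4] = -8*c^3 - 9*c^2 - 10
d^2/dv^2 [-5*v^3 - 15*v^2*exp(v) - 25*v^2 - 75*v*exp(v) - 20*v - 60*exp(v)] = -15*v^2*exp(v) - 135*v*exp(v) - 30*v - 240*exp(v) - 50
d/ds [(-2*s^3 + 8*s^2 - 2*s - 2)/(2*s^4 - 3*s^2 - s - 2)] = 2*((3*s^2 - 8*s + 1)*(-2*s^4 + 3*s^2 + s + 2) - (-8*s^3 + 6*s + 1)*(s^3 - 4*s^2 + s + 1))/(-2*s^4 + 3*s^2 + s + 2)^2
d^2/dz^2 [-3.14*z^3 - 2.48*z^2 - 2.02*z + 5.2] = -18.84*z - 4.96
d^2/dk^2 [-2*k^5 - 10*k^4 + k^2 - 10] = -40*k^3 - 120*k^2 + 2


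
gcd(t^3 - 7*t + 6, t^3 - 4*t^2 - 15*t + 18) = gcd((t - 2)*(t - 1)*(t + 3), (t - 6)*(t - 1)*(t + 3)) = t^2 + 2*t - 3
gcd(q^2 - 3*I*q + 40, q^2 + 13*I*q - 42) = 1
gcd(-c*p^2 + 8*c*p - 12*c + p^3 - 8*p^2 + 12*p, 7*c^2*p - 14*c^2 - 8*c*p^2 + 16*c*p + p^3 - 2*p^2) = -c*p + 2*c + p^2 - 2*p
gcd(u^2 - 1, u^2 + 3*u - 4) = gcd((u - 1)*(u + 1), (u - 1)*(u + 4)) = u - 1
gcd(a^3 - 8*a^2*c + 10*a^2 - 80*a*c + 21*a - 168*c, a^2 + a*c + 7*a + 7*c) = a + 7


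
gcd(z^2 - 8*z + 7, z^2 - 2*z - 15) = 1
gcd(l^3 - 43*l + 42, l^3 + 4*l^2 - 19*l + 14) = l^2 + 6*l - 7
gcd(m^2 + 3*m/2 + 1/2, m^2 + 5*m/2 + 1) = m + 1/2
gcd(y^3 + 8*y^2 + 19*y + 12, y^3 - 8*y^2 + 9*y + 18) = y + 1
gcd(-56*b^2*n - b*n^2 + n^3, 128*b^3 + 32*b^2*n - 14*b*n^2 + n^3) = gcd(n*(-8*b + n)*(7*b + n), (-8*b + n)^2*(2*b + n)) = 8*b - n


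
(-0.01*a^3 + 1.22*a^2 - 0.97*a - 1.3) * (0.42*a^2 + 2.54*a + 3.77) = -0.0042*a^5 + 0.487*a^4 + 2.6537*a^3 + 1.5896*a^2 - 6.9589*a - 4.901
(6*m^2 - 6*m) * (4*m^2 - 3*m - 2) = 24*m^4 - 42*m^3 + 6*m^2 + 12*m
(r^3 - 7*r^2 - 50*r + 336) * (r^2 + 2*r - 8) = r^5 - 5*r^4 - 72*r^3 + 292*r^2 + 1072*r - 2688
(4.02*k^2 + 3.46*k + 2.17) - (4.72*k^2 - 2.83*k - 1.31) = -0.7*k^2 + 6.29*k + 3.48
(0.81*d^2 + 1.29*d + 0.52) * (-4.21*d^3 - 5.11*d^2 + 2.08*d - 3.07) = -3.4101*d^5 - 9.57*d^4 - 7.0963*d^3 - 2.4607*d^2 - 2.8787*d - 1.5964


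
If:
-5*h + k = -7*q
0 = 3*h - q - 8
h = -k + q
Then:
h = 32/9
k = -8/9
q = 8/3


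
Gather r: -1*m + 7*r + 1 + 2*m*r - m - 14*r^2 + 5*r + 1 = -2*m - 14*r^2 + r*(2*m + 12) + 2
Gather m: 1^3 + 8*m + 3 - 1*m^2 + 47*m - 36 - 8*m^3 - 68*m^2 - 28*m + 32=-8*m^3 - 69*m^2 + 27*m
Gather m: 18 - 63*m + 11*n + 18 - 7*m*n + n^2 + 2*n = m*(-7*n - 63) + n^2 + 13*n + 36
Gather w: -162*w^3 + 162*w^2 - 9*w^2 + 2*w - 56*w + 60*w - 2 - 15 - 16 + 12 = -162*w^3 + 153*w^2 + 6*w - 21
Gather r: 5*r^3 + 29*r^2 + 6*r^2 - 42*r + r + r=5*r^3 + 35*r^2 - 40*r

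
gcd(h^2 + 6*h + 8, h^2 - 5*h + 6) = 1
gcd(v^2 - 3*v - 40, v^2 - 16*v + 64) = v - 8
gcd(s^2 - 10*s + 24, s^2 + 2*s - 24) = s - 4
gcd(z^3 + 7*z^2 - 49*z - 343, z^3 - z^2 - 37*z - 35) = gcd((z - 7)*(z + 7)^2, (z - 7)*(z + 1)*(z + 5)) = z - 7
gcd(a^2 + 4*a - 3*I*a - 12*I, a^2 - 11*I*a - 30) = 1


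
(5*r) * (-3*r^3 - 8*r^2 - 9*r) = -15*r^4 - 40*r^3 - 45*r^2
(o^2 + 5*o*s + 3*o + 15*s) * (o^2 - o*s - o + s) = o^4 + 4*o^3*s + 2*o^3 - 5*o^2*s^2 + 8*o^2*s - 3*o^2 - 10*o*s^2 - 12*o*s + 15*s^2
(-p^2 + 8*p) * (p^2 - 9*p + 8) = -p^4 + 17*p^3 - 80*p^2 + 64*p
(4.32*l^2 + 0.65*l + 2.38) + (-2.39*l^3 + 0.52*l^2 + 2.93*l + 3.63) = -2.39*l^3 + 4.84*l^2 + 3.58*l + 6.01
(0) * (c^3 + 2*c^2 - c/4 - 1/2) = 0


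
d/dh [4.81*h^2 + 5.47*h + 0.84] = 9.62*h + 5.47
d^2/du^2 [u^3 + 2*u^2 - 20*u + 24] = 6*u + 4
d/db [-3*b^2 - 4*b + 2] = -6*b - 4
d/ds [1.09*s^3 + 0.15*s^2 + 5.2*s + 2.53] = 3.27*s^2 + 0.3*s + 5.2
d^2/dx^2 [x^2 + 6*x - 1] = 2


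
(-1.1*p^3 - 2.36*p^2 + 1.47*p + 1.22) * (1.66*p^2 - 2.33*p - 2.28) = -1.826*p^5 - 1.3546*p^4 + 10.447*p^3 + 3.9809*p^2 - 6.1942*p - 2.7816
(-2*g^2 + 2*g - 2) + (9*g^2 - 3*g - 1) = 7*g^2 - g - 3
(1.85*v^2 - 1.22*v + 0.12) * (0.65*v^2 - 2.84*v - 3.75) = 1.2025*v^4 - 6.047*v^3 - 3.3947*v^2 + 4.2342*v - 0.45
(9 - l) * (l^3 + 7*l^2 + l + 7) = -l^4 + 2*l^3 + 62*l^2 + 2*l + 63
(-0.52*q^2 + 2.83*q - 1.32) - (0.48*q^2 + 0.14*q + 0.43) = -1.0*q^2 + 2.69*q - 1.75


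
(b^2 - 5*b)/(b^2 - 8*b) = (b - 5)/(b - 8)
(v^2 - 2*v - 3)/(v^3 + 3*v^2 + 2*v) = (v - 3)/(v*(v + 2))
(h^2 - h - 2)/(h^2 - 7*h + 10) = (h + 1)/(h - 5)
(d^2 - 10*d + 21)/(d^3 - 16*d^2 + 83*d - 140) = (d - 3)/(d^2 - 9*d + 20)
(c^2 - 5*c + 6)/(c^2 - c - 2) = (c - 3)/(c + 1)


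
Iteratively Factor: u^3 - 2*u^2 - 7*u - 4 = (u + 1)*(u^2 - 3*u - 4) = (u - 4)*(u + 1)*(u + 1)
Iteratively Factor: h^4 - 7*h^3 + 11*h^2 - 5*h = (h)*(h^3 - 7*h^2 + 11*h - 5) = h*(h - 1)*(h^2 - 6*h + 5) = h*(h - 5)*(h - 1)*(h - 1)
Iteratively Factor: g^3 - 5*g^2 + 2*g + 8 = (g + 1)*(g^2 - 6*g + 8) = (g - 4)*(g + 1)*(g - 2)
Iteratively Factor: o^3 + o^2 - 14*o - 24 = (o + 2)*(o^2 - o - 12) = (o - 4)*(o + 2)*(o + 3)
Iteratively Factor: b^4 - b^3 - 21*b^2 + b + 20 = (b - 5)*(b^3 + 4*b^2 - b - 4) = (b - 5)*(b - 1)*(b^2 + 5*b + 4) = (b - 5)*(b - 1)*(b + 1)*(b + 4)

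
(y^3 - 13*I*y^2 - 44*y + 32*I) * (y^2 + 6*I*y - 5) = y^5 - 7*I*y^4 + 29*y^3 - 167*I*y^2 + 28*y - 160*I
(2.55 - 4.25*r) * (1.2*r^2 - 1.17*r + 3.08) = -5.1*r^3 + 8.0325*r^2 - 16.0735*r + 7.854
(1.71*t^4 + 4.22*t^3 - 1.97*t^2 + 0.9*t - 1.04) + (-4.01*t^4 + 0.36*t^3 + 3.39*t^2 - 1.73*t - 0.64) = -2.3*t^4 + 4.58*t^3 + 1.42*t^2 - 0.83*t - 1.68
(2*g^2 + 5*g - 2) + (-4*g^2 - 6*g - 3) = -2*g^2 - g - 5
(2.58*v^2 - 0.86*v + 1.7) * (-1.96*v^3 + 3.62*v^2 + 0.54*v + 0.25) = -5.0568*v^5 + 11.0252*v^4 - 5.052*v^3 + 6.3346*v^2 + 0.703*v + 0.425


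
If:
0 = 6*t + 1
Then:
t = -1/6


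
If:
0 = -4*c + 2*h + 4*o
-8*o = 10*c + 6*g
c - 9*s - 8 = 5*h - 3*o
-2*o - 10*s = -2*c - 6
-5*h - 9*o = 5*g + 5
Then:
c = -431/872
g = 85/872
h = -453/218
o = 475/872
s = 171/436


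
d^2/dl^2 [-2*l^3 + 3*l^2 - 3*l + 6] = 6 - 12*l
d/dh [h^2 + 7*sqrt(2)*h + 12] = 2*h + 7*sqrt(2)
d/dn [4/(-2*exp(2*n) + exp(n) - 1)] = (16*exp(n) - 4)*exp(n)/(2*exp(2*n) - exp(n) + 1)^2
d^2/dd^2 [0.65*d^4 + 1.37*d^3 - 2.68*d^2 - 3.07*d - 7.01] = 7.8*d^2 + 8.22*d - 5.36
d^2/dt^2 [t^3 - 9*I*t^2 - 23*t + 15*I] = 6*t - 18*I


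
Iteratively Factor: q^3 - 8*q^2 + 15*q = (q)*(q^2 - 8*q + 15) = q*(q - 3)*(q - 5)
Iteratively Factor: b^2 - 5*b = (b - 5)*(b)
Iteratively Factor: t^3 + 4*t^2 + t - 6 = (t - 1)*(t^2 + 5*t + 6) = (t - 1)*(t + 2)*(t + 3)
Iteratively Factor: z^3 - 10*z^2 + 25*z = (z)*(z^2 - 10*z + 25) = z*(z - 5)*(z - 5)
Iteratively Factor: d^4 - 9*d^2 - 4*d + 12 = (d + 2)*(d^3 - 2*d^2 - 5*d + 6) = (d - 3)*(d + 2)*(d^2 + d - 2) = (d - 3)*(d + 2)^2*(d - 1)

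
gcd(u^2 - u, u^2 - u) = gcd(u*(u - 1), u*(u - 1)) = u^2 - u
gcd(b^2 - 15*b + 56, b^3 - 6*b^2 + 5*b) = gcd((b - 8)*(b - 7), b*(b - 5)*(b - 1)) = 1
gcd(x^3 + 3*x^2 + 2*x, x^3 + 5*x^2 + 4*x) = x^2 + x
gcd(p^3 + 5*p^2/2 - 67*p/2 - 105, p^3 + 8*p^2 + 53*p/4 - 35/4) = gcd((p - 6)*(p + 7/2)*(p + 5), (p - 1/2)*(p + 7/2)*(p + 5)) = p^2 + 17*p/2 + 35/2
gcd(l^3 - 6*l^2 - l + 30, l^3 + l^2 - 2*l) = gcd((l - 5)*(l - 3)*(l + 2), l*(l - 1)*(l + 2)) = l + 2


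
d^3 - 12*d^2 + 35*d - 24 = (d - 8)*(d - 3)*(d - 1)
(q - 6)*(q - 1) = q^2 - 7*q + 6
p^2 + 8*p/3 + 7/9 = (p + 1/3)*(p + 7/3)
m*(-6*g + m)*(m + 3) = -6*g*m^2 - 18*g*m + m^3 + 3*m^2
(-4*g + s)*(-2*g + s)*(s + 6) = 8*g^2*s + 48*g^2 - 6*g*s^2 - 36*g*s + s^3 + 6*s^2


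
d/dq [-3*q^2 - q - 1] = -6*q - 1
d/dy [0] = 0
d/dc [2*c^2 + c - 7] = 4*c + 1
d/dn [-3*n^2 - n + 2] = -6*n - 1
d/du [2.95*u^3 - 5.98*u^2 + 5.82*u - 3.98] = 8.85*u^2 - 11.96*u + 5.82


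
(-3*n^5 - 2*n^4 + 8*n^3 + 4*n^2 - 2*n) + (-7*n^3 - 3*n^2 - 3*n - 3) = -3*n^5 - 2*n^4 + n^3 + n^2 - 5*n - 3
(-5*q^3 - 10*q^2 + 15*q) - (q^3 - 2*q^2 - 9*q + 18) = -6*q^3 - 8*q^2 + 24*q - 18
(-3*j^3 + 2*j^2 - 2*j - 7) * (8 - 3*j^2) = 9*j^5 - 6*j^4 - 18*j^3 + 37*j^2 - 16*j - 56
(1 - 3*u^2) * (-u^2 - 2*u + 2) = 3*u^4 + 6*u^3 - 7*u^2 - 2*u + 2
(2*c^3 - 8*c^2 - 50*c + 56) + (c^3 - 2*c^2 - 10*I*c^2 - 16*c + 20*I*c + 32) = 3*c^3 - 10*c^2 - 10*I*c^2 - 66*c + 20*I*c + 88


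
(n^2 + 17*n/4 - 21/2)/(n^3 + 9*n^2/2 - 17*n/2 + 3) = (4*n - 7)/(2*(2*n^2 - 3*n + 1))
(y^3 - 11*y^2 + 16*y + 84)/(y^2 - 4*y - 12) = y - 7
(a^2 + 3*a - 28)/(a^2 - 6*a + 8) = (a + 7)/(a - 2)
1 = 1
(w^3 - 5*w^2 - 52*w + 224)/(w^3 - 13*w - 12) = (w^2 - w - 56)/(w^2 + 4*w + 3)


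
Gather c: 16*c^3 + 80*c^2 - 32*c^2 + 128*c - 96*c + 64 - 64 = 16*c^3 + 48*c^2 + 32*c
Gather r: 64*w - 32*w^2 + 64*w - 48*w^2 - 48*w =-80*w^2 + 80*w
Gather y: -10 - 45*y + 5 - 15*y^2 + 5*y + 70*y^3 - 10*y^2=70*y^3 - 25*y^2 - 40*y - 5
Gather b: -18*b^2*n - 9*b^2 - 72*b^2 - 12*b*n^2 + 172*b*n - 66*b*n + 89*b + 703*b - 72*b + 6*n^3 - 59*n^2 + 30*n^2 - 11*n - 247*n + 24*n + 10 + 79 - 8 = b^2*(-18*n - 81) + b*(-12*n^2 + 106*n + 720) + 6*n^3 - 29*n^2 - 234*n + 81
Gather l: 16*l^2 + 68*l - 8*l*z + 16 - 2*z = 16*l^2 + l*(68 - 8*z) - 2*z + 16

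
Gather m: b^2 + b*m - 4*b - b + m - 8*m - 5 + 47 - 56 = b^2 - 5*b + m*(b - 7) - 14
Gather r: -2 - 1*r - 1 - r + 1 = -2*r - 2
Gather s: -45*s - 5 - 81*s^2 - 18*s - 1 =-81*s^2 - 63*s - 6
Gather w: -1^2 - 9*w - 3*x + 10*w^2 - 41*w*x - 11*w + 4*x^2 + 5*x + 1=10*w^2 + w*(-41*x - 20) + 4*x^2 + 2*x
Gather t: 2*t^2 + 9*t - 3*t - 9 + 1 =2*t^2 + 6*t - 8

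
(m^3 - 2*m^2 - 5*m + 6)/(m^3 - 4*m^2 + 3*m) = (m + 2)/m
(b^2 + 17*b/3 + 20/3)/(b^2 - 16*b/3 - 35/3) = (b + 4)/(b - 7)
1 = 1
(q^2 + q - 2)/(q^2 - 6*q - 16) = (q - 1)/(q - 8)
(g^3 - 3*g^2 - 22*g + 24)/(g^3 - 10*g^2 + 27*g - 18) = (g + 4)/(g - 3)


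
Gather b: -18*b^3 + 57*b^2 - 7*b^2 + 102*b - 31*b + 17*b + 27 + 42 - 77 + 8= -18*b^3 + 50*b^2 + 88*b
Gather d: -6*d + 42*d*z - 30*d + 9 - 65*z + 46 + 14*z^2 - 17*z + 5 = d*(42*z - 36) + 14*z^2 - 82*z + 60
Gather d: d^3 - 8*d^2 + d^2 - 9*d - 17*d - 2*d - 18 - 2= d^3 - 7*d^2 - 28*d - 20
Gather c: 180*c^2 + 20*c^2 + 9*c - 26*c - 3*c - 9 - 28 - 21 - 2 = 200*c^2 - 20*c - 60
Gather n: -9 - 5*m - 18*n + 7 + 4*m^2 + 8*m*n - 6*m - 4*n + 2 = 4*m^2 - 11*m + n*(8*m - 22)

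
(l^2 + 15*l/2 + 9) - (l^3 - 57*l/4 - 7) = -l^3 + l^2 + 87*l/4 + 16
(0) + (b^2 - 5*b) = b^2 - 5*b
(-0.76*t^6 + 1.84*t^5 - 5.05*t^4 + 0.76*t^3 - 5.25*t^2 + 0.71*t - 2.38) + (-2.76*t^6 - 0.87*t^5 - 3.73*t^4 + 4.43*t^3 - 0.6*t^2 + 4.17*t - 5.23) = -3.52*t^6 + 0.97*t^5 - 8.78*t^4 + 5.19*t^3 - 5.85*t^2 + 4.88*t - 7.61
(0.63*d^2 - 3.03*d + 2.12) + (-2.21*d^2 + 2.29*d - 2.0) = -1.58*d^2 - 0.74*d + 0.12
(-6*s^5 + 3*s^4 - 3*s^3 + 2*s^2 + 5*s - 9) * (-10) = 60*s^5 - 30*s^4 + 30*s^3 - 20*s^2 - 50*s + 90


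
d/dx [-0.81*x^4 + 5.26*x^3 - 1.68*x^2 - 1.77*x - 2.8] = -3.24*x^3 + 15.78*x^2 - 3.36*x - 1.77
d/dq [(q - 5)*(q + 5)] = 2*q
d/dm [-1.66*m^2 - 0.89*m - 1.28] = -3.32*m - 0.89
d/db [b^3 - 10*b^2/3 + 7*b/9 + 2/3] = 3*b^2 - 20*b/3 + 7/9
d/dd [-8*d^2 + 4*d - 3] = 4 - 16*d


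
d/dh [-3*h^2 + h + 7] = 1 - 6*h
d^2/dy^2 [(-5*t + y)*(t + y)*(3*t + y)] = -2*t + 6*y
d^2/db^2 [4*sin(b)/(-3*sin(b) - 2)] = 8*(-3*sin(b)^2 + 2*sin(b) + 6)/(3*sin(b) + 2)^3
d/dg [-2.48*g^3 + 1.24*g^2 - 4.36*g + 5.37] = -7.44*g^2 + 2.48*g - 4.36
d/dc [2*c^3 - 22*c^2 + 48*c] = 6*c^2 - 44*c + 48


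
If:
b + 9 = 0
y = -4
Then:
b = -9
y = -4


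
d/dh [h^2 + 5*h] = 2*h + 5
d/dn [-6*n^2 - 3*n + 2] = -12*n - 3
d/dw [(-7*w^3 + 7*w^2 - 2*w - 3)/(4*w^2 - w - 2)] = (-28*w^4 + 14*w^3 + 43*w^2 - 4*w + 1)/(16*w^4 - 8*w^3 - 15*w^2 + 4*w + 4)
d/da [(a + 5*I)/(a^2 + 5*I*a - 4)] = (-a^2 - 10*I*a + 21)/(a^4 + 10*I*a^3 - 33*a^2 - 40*I*a + 16)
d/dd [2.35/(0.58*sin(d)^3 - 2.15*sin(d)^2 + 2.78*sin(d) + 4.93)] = (-4.089*sin(d)^2 + 10.105*sin(d) - 6.533)*cos(d)/(0.58*sin(d)^3 - 2.15*sin(d)^2 + 2.78*sin(d) + 4.93)^2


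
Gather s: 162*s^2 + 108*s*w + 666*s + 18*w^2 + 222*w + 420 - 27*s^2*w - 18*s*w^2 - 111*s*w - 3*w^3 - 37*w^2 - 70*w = s^2*(162 - 27*w) + s*(-18*w^2 - 3*w + 666) - 3*w^3 - 19*w^2 + 152*w + 420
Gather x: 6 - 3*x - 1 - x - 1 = 4 - 4*x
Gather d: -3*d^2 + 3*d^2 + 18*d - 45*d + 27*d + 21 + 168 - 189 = 0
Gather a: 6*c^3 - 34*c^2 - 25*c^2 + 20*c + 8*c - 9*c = 6*c^3 - 59*c^2 + 19*c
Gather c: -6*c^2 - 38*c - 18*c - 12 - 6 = -6*c^2 - 56*c - 18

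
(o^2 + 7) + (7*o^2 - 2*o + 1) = 8*o^2 - 2*o + 8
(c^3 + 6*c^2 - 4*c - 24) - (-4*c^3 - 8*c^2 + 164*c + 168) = 5*c^3 + 14*c^2 - 168*c - 192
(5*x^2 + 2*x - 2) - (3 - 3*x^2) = 8*x^2 + 2*x - 5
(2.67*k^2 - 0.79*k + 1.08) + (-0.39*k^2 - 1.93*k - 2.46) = 2.28*k^2 - 2.72*k - 1.38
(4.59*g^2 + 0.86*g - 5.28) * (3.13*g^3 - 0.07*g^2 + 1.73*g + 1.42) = 14.3667*g^5 + 2.3705*g^4 - 8.6459*g^3 + 8.3752*g^2 - 7.9132*g - 7.4976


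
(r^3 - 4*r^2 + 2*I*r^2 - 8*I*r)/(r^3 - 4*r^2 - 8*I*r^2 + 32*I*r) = (r + 2*I)/(r - 8*I)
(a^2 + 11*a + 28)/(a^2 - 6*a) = (a^2 + 11*a + 28)/(a*(a - 6))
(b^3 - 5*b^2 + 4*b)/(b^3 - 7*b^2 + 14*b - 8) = b/(b - 2)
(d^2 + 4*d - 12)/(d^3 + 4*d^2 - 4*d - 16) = (d + 6)/(d^2 + 6*d + 8)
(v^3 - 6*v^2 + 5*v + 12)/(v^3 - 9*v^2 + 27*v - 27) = (v^2 - 3*v - 4)/(v^2 - 6*v + 9)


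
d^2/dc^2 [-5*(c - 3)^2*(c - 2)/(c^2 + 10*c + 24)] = 30*(-59*c^3 - 414*c^2 + 108*c + 3672)/(c^6 + 30*c^5 + 372*c^4 + 2440*c^3 + 8928*c^2 + 17280*c + 13824)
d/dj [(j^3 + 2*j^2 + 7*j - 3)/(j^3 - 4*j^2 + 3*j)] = (-6*j^4 - 8*j^3 + 43*j^2 - 24*j + 9)/(j^2*(j^4 - 8*j^3 + 22*j^2 - 24*j + 9))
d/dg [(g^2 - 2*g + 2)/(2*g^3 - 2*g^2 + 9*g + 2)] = (-2*g^4 + 8*g^3 - 7*g^2 + 12*g - 22)/(4*g^6 - 8*g^5 + 40*g^4 - 28*g^3 + 73*g^2 + 36*g + 4)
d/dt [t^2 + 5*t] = 2*t + 5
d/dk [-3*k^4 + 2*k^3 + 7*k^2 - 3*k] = -12*k^3 + 6*k^2 + 14*k - 3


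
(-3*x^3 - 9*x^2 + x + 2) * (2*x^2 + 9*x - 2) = -6*x^5 - 45*x^4 - 73*x^3 + 31*x^2 + 16*x - 4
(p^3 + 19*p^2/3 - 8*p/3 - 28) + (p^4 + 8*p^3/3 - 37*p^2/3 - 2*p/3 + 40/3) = p^4 + 11*p^3/3 - 6*p^2 - 10*p/3 - 44/3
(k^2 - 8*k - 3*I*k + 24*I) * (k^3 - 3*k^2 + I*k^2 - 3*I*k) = k^5 - 11*k^4 - 2*I*k^4 + 27*k^3 + 22*I*k^3 - 33*k^2 - 48*I*k^2 + 72*k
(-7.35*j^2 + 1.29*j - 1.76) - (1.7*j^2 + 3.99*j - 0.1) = -9.05*j^2 - 2.7*j - 1.66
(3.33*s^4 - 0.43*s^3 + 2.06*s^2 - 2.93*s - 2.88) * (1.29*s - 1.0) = 4.2957*s^5 - 3.8847*s^4 + 3.0874*s^3 - 5.8397*s^2 - 0.7852*s + 2.88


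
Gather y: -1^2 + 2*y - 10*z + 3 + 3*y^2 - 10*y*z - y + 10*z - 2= 3*y^2 + y*(1 - 10*z)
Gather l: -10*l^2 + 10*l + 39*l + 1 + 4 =-10*l^2 + 49*l + 5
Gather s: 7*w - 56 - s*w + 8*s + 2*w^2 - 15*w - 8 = s*(8 - w) + 2*w^2 - 8*w - 64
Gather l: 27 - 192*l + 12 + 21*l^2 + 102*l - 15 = 21*l^2 - 90*l + 24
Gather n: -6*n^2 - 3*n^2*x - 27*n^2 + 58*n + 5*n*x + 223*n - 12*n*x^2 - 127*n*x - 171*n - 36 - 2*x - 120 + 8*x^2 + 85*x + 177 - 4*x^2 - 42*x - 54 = n^2*(-3*x - 33) + n*(-12*x^2 - 122*x + 110) + 4*x^2 + 41*x - 33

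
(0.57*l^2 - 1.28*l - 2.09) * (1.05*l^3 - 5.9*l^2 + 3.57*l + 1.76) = 0.5985*l^5 - 4.707*l^4 + 7.3924*l^3 + 8.7646*l^2 - 9.7141*l - 3.6784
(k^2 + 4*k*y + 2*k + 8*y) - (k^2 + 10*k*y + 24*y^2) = -6*k*y + 2*k - 24*y^2 + 8*y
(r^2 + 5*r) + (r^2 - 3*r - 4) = 2*r^2 + 2*r - 4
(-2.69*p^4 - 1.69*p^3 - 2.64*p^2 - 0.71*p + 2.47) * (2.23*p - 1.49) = -5.9987*p^5 + 0.2394*p^4 - 3.3691*p^3 + 2.3503*p^2 + 6.566*p - 3.6803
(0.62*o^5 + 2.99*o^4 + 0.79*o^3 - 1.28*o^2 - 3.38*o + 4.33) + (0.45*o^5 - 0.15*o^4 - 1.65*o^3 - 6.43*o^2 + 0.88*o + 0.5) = 1.07*o^5 + 2.84*o^4 - 0.86*o^3 - 7.71*o^2 - 2.5*o + 4.83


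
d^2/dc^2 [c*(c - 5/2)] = 2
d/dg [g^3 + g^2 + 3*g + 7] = 3*g^2 + 2*g + 3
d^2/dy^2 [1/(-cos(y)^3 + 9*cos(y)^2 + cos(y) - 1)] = ((-sin(y)^2*cos(y) + 9*sin(y)^2 - 8)*(cos(y) + 72*cos(2*y) - 9*cos(3*y))/4 - 2*(-3*cos(y)^2 + 18*cos(y) + 1)^2*sin(y)^2)/(-sin(y)^2*cos(y) + 9*sin(y)^2 - 8)^3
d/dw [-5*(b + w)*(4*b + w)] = -25*b - 10*w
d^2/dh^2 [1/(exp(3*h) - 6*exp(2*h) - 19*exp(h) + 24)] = ((-9*exp(2*h) + 24*exp(h) + 19)*(exp(3*h) - 6*exp(2*h) - 19*exp(h) + 24) + 2*(-3*exp(2*h) + 12*exp(h) + 19)^2*exp(h))*exp(h)/(exp(3*h) - 6*exp(2*h) - 19*exp(h) + 24)^3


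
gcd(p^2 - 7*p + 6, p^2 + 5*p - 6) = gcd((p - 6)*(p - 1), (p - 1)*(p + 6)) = p - 1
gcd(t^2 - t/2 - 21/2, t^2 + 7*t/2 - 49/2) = t - 7/2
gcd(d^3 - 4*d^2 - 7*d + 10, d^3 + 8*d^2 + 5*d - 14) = d^2 + d - 2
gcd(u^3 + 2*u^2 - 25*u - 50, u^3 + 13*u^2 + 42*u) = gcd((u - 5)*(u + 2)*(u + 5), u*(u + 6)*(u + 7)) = 1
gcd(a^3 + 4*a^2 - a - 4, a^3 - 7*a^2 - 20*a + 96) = a + 4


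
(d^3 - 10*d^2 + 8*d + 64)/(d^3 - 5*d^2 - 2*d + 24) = (d - 8)/(d - 3)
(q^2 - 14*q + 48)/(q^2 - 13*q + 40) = (q - 6)/(q - 5)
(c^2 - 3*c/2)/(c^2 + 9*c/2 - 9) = c/(c + 6)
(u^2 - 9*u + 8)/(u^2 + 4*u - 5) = (u - 8)/(u + 5)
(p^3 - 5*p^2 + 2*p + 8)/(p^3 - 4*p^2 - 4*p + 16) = (p + 1)/(p + 2)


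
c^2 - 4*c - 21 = (c - 7)*(c + 3)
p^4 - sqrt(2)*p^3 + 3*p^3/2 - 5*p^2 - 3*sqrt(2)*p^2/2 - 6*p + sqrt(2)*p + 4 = (p - 1/2)*(p + 2)*(p - 2*sqrt(2))*(p + sqrt(2))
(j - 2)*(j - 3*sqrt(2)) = j^2 - 3*sqrt(2)*j - 2*j + 6*sqrt(2)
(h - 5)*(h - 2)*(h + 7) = h^3 - 39*h + 70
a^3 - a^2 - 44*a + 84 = (a - 6)*(a - 2)*(a + 7)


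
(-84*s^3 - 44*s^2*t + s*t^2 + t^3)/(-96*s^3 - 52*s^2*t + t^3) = (7*s - t)/(8*s - t)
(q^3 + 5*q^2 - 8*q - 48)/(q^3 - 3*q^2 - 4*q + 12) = (q^2 + 8*q + 16)/(q^2 - 4)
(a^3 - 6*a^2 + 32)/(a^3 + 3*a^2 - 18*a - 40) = (a - 4)/(a + 5)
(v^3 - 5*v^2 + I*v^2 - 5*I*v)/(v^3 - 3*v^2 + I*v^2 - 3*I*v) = (v - 5)/(v - 3)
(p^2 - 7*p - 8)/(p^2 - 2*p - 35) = (-p^2 + 7*p + 8)/(-p^2 + 2*p + 35)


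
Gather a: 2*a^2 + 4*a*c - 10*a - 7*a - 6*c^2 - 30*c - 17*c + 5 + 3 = 2*a^2 + a*(4*c - 17) - 6*c^2 - 47*c + 8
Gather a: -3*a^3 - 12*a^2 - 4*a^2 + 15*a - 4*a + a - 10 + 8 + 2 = -3*a^3 - 16*a^2 + 12*a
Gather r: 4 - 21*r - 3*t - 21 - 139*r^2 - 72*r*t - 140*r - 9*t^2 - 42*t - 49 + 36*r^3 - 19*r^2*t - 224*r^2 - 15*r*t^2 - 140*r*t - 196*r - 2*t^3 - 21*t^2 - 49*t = 36*r^3 + r^2*(-19*t - 363) + r*(-15*t^2 - 212*t - 357) - 2*t^3 - 30*t^2 - 94*t - 66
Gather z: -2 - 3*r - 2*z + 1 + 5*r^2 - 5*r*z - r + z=5*r^2 - 4*r + z*(-5*r - 1) - 1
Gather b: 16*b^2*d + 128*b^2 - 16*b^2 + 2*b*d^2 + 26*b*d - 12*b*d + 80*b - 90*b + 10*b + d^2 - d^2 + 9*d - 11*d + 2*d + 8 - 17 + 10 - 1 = b^2*(16*d + 112) + b*(2*d^2 + 14*d)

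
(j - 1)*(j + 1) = j^2 - 1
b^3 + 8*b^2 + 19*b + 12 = (b + 1)*(b + 3)*(b + 4)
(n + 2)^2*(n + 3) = n^3 + 7*n^2 + 16*n + 12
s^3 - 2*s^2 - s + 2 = (s - 2)*(s - 1)*(s + 1)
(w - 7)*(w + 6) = w^2 - w - 42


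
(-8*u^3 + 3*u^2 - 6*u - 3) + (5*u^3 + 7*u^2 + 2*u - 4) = -3*u^3 + 10*u^2 - 4*u - 7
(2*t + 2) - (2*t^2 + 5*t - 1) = -2*t^2 - 3*t + 3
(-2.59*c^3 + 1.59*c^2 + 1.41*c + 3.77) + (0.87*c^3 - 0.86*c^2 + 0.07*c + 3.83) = -1.72*c^3 + 0.73*c^2 + 1.48*c + 7.6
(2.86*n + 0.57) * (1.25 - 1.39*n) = -3.9754*n^2 + 2.7827*n + 0.7125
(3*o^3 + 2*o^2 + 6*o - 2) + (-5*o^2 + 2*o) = 3*o^3 - 3*o^2 + 8*o - 2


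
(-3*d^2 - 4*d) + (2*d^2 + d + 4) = -d^2 - 3*d + 4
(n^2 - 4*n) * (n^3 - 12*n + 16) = n^5 - 4*n^4 - 12*n^3 + 64*n^2 - 64*n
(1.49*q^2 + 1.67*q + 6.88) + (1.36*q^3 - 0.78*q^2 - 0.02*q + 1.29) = 1.36*q^3 + 0.71*q^2 + 1.65*q + 8.17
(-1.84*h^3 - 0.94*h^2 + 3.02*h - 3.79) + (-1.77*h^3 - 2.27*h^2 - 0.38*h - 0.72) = -3.61*h^3 - 3.21*h^2 + 2.64*h - 4.51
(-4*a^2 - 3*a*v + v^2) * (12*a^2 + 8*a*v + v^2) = -48*a^4 - 68*a^3*v - 16*a^2*v^2 + 5*a*v^3 + v^4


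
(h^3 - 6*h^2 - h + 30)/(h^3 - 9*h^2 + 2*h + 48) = (h - 5)/(h - 8)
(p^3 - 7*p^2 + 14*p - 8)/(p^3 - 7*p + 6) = (p - 4)/(p + 3)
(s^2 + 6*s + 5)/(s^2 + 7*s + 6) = (s + 5)/(s + 6)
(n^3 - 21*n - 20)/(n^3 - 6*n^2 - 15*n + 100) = (n + 1)/(n - 5)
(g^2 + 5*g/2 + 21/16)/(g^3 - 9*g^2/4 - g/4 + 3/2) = (g + 7/4)/(g^2 - 3*g + 2)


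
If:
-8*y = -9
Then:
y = 9/8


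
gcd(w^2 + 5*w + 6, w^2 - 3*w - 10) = w + 2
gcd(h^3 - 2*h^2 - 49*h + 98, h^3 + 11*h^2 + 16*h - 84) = h^2 + 5*h - 14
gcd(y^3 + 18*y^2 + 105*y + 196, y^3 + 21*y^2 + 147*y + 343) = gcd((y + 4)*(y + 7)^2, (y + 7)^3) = y^2 + 14*y + 49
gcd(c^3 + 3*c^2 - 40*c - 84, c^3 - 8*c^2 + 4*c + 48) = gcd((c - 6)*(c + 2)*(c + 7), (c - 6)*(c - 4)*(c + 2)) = c^2 - 4*c - 12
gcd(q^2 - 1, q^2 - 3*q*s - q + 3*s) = q - 1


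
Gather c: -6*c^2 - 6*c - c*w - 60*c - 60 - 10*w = -6*c^2 + c*(-w - 66) - 10*w - 60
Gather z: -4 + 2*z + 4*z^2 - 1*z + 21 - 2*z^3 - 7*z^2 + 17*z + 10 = -2*z^3 - 3*z^2 + 18*z + 27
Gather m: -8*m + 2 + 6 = 8 - 8*m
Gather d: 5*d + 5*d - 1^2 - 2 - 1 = 10*d - 4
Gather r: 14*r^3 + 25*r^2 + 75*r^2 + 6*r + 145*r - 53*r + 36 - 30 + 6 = 14*r^3 + 100*r^2 + 98*r + 12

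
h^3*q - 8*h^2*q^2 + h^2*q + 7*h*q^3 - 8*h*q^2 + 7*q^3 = (h - 7*q)*(h - q)*(h*q + q)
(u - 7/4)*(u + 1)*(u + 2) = u^3 + 5*u^2/4 - 13*u/4 - 7/2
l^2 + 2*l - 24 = (l - 4)*(l + 6)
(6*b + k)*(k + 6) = 6*b*k + 36*b + k^2 + 6*k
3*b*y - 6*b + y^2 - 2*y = (3*b + y)*(y - 2)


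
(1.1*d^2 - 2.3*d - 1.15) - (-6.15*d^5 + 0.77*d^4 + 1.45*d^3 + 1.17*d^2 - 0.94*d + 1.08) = 6.15*d^5 - 0.77*d^4 - 1.45*d^3 - 0.0699999999999998*d^2 - 1.36*d - 2.23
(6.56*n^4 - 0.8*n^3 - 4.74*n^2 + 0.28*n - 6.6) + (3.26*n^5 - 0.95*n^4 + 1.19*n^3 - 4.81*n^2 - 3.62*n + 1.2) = 3.26*n^5 + 5.61*n^4 + 0.39*n^3 - 9.55*n^2 - 3.34*n - 5.4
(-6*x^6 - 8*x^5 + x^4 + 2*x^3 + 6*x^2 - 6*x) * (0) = 0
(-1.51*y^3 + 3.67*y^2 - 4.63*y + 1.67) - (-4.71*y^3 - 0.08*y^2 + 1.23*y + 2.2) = 3.2*y^3 + 3.75*y^2 - 5.86*y - 0.53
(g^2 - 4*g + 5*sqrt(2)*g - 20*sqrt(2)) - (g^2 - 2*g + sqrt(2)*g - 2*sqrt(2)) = -2*g + 4*sqrt(2)*g - 18*sqrt(2)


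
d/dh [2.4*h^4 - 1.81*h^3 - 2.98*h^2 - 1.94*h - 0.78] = 9.6*h^3 - 5.43*h^2 - 5.96*h - 1.94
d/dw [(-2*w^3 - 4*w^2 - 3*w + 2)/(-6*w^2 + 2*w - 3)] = (12*w^4 - 8*w^3 - 8*w^2 + 48*w + 5)/(36*w^4 - 24*w^3 + 40*w^2 - 12*w + 9)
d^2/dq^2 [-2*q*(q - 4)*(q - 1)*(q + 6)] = -24*q^2 - 12*q + 104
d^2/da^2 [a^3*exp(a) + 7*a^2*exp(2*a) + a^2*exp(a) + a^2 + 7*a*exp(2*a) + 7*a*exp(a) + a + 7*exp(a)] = a^3*exp(a) + 28*a^2*exp(2*a) + 7*a^2*exp(a) + 84*a*exp(2*a) + 17*a*exp(a) + 42*exp(2*a) + 23*exp(a) + 2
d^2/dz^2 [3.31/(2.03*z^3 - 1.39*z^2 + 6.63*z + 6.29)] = ((9.2018 - 40.3158*z)*(2.03*z^3 - 1.39*z^2 + 6.63*z + 6.29) + 3.31*(6.09*z^2 - 2.78*z + 6.63)*(12.18*z^2 - 5.56*z + 13.26))/(2.03*z^3 - 1.39*z^2 + 6.63*z + 6.29)^3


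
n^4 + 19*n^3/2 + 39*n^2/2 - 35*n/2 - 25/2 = (n - 1)*(n + 1/2)*(n + 5)^2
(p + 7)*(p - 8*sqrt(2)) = p^2 - 8*sqrt(2)*p + 7*p - 56*sqrt(2)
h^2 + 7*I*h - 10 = (h + 2*I)*(h + 5*I)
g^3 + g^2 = g^2*(g + 1)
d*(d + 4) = d^2 + 4*d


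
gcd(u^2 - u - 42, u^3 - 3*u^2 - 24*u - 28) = u - 7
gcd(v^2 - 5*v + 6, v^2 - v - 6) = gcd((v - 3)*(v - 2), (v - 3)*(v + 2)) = v - 3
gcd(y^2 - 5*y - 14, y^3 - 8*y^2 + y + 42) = y^2 - 5*y - 14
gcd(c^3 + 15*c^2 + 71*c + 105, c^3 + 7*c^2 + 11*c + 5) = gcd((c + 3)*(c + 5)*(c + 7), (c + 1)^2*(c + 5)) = c + 5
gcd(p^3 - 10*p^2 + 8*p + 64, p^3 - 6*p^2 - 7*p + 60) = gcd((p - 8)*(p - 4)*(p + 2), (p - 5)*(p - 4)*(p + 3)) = p - 4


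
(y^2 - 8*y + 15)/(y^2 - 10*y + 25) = (y - 3)/(y - 5)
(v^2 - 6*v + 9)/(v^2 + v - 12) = (v - 3)/(v + 4)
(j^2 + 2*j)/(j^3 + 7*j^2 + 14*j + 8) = j/(j^2 + 5*j + 4)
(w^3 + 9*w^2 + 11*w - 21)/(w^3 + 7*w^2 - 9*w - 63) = (w - 1)/(w - 3)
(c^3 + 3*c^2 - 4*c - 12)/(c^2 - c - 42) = (-c^3 - 3*c^2 + 4*c + 12)/(-c^2 + c + 42)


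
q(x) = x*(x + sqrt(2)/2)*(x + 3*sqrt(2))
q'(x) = x*(x + sqrt(2)/2) + x*(x + 3*sqrt(2)) + (x + sqrt(2)/2)*(x + 3*sqrt(2)) = 3*x^2 + 7*sqrt(2)*x + 3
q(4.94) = 256.17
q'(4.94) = 125.11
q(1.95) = 32.09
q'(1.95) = 33.71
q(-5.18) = -21.72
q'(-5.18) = 32.22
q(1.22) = 12.84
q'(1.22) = 19.54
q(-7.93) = -211.20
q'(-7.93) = 113.15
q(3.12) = 87.91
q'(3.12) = 63.09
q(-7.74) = -190.38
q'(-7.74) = 106.10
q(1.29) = 14.25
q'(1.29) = 20.76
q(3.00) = 80.55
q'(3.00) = 59.70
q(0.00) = 0.00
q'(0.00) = 3.00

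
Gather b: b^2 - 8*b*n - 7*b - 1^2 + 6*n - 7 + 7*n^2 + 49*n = b^2 + b*(-8*n - 7) + 7*n^2 + 55*n - 8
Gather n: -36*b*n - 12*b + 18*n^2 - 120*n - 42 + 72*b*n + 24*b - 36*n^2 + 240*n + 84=12*b - 18*n^2 + n*(36*b + 120) + 42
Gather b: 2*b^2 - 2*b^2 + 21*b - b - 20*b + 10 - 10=0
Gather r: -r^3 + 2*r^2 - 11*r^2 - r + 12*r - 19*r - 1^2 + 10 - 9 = -r^3 - 9*r^2 - 8*r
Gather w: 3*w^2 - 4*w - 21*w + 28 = 3*w^2 - 25*w + 28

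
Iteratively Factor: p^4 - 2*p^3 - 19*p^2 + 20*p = (p - 5)*(p^3 + 3*p^2 - 4*p) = (p - 5)*(p - 1)*(p^2 + 4*p) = p*(p - 5)*(p - 1)*(p + 4)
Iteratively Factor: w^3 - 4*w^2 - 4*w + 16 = (w - 2)*(w^2 - 2*w - 8) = (w - 4)*(w - 2)*(w + 2)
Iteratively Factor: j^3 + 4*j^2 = (j)*(j^2 + 4*j) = j^2*(j + 4)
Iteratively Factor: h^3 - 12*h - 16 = (h + 2)*(h^2 - 2*h - 8) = (h - 4)*(h + 2)*(h + 2)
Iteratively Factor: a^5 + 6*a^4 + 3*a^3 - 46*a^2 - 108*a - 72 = (a + 2)*(a^4 + 4*a^3 - 5*a^2 - 36*a - 36) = (a + 2)*(a + 3)*(a^3 + a^2 - 8*a - 12) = (a - 3)*(a + 2)*(a + 3)*(a^2 + 4*a + 4) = (a - 3)*(a + 2)^2*(a + 3)*(a + 2)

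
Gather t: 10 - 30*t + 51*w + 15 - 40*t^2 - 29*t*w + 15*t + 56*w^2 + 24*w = -40*t^2 + t*(-29*w - 15) + 56*w^2 + 75*w + 25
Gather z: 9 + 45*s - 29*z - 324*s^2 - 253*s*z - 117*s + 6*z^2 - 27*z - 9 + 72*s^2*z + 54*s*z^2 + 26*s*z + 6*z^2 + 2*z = -324*s^2 - 72*s + z^2*(54*s + 12) + z*(72*s^2 - 227*s - 54)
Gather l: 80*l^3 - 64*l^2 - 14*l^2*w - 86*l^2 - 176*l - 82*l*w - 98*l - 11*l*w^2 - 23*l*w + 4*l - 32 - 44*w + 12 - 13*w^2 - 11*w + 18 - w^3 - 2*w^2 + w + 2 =80*l^3 + l^2*(-14*w - 150) + l*(-11*w^2 - 105*w - 270) - w^3 - 15*w^2 - 54*w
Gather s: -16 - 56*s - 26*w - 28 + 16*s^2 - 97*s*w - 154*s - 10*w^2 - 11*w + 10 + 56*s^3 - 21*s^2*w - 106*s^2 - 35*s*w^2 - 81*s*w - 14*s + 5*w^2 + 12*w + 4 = 56*s^3 + s^2*(-21*w - 90) + s*(-35*w^2 - 178*w - 224) - 5*w^2 - 25*w - 30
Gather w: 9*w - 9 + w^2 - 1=w^2 + 9*w - 10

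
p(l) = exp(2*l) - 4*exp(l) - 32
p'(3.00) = 726.52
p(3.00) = 291.09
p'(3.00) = 726.52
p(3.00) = 291.09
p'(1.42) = 17.68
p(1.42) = -31.43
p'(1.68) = 36.12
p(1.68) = -24.67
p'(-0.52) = -1.67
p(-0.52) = -34.02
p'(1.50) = 22.24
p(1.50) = -29.84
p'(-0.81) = -1.38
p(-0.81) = -33.58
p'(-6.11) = -0.01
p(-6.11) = -32.01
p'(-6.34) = -0.01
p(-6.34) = -32.01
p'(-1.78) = -0.62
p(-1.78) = -32.65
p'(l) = 2*exp(2*l) - 4*exp(l)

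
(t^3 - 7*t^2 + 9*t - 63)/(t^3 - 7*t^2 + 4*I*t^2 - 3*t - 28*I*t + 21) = (t - 3*I)/(t + I)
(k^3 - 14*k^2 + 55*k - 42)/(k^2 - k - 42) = (k^2 - 7*k + 6)/(k + 6)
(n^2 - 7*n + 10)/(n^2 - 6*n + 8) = (n - 5)/(n - 4)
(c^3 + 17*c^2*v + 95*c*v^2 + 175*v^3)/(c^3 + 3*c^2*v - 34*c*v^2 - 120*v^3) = (-c^2 - 12*c*v - 35*v^2)/(-c^2 + 2*c*v + 24*v^2)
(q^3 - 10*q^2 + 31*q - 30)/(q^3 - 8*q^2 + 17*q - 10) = (q - 3)/(q - 1)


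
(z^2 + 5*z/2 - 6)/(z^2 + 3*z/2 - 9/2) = (z + 4)/(z + 3)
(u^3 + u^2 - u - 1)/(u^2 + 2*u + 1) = u - 1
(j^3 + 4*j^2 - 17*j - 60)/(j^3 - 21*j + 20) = (j + 3)/(j - 1)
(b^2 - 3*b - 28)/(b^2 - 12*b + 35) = (b + 4)/(b - 5)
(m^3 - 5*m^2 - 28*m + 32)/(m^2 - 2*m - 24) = (m^2 - 9*m + 8)/(m - 6)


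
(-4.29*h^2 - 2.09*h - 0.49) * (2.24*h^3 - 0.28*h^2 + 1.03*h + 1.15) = -9.6096*h^5 - 3.4804*h^4 - 4.9311*h^3 - 6.949*h^2 - 2.9082*h - 0.5635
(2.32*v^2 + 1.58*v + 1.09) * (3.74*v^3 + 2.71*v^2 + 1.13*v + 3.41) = 8.6768*v^5 + 12.1964*v^4 + 10.98*v^3 + 12.6505*v^2 + 6.6195*v + 3.7169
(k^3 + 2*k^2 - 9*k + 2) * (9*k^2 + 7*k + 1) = 9*k^5 + 25*k^4 - 66*k^3 - 43*k^2 + 5*k + 2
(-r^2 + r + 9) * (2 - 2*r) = 2*r^3 - 4*r^2 - 16*r + 18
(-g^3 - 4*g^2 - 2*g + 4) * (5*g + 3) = -5*g^4 - 23*g^3 - 22*g^2 + 14*g + 12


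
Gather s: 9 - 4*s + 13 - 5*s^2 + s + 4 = -5*s^2 - 3*s + 26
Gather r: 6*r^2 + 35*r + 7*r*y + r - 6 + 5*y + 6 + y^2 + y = 6*r^2 + r*(7*y + 36) + y^2 + 6*y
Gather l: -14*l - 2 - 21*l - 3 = -35*l - 5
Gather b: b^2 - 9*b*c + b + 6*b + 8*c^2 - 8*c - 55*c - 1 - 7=b^2 + b*(7 - 9*c) + 8*c^2 - 63*c - 8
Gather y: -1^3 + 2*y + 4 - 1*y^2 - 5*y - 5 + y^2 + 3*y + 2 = 0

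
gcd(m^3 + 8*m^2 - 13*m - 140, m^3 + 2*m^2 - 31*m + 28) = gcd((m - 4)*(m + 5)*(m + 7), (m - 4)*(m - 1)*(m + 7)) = m^2 + 3*m - 28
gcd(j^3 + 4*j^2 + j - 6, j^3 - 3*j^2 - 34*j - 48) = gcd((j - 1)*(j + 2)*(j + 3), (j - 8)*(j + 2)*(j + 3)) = j^2 + 5*j + 6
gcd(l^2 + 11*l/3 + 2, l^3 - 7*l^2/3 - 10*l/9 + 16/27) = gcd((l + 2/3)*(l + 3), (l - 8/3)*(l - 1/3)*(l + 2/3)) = l + 2/3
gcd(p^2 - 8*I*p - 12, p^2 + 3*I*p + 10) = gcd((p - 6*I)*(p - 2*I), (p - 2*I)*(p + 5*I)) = p - 2*I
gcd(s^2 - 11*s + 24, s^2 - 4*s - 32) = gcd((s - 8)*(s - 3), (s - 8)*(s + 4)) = s - 8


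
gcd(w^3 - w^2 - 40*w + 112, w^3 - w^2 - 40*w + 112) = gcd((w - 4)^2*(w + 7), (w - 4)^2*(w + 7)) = w^3 - w^2 - 40*w + 112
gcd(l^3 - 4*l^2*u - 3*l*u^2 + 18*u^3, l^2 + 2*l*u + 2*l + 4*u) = l + 2*u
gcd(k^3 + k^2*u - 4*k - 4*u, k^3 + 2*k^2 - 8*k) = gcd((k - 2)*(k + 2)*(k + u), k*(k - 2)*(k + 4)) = k - 2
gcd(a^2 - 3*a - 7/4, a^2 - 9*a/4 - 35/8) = a - 7/2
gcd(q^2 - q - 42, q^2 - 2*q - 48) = q + 6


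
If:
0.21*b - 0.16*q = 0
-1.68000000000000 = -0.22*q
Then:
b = 5.82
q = 7.64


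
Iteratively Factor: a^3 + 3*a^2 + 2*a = (a + 1)*(a^2 + 2*a) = a*(a + 1)*(a + 2)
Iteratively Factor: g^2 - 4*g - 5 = (g - 5)*(g + 1)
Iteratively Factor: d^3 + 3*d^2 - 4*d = (d)*(d^2 + 3*d - 4) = d*(d - 1)*(d + 4)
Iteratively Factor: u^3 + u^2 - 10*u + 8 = (u - 2)*(u^2 + 3*u - 4) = (u - 2)*(u + 4)*(u - 1)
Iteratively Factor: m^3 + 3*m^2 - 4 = (m - 1)*(m^2 + 4*m + 4) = (m - 1)*(m + 2)*(m + 2)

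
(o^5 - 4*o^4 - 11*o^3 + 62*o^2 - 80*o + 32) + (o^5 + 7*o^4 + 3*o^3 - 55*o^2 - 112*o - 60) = 2*o^5 + 3*o^4 - 8*o^3 + 7*o^2 - 192*o - 28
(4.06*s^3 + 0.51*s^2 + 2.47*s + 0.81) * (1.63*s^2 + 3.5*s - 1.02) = 6.6178*s^5 + 15.0413*s^4 + 1.6699*s^3 + 9.4451*s^2 + 0.3156*s - 0.8262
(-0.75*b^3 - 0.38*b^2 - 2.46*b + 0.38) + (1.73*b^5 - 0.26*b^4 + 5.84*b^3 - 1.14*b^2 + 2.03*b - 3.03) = 1.73*b^5 - 0.26*b^4 + 5.09*b^3 - 1.52*b^2 - 0.43*b - 2.65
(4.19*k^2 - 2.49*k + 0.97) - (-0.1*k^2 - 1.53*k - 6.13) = 4.29*k^2 - 0.96*k + 7.1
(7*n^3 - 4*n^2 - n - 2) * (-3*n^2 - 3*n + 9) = -21*n^5 - 9*n^4 + 78*n^3 - 27*n^2 - 3*n - 18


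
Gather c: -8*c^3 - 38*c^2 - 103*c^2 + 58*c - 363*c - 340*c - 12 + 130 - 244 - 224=-8*c^3 - 141*c^2 - 645*c - 350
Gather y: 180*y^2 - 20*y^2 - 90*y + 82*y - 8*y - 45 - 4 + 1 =160*y^2 - 16*y - 48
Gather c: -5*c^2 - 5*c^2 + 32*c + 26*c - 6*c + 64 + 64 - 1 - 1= -10*c^2 + 52*c + 126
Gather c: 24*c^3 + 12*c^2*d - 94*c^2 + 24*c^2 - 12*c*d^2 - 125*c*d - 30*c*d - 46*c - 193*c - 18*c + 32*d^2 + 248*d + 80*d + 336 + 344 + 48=24*c^3 + c^2*(12*d - 70) + c*(-12*d^2 - 155*d - 257) + 32*d^2 + 328*d + 728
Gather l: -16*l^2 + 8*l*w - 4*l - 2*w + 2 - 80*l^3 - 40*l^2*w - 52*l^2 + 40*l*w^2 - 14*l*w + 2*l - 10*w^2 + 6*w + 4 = -80*l^3 + l^2*(-40*w - 68) + l*(40*w^2 - 6*w - 2) - 10*w^2 + 4*w + 6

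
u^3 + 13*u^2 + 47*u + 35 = (u + 1)*(u + 5)*(u + 7)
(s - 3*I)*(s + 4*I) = s^2 + I*s + 12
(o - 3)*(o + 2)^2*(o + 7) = o^4 + 8*o^3 - o^2 - 68*o - 84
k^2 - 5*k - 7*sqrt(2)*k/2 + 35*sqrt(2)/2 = (k - 5)*(k - 7*sqrt(2)/2)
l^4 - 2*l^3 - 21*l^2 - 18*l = l*(l - 6)*(l + 1)*(l + 3)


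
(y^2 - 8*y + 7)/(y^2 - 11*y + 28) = (y - 1)/(y - 4)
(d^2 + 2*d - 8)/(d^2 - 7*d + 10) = (d + 4)/(d - 5)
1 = 1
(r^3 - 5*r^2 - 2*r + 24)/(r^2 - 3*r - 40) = (-r^3 + 5*r^2 + 2*r - 24)/(-r^2 + 3*r + 40)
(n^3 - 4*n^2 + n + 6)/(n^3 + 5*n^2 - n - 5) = (n^2 - 5*n + 6)/(n^2 + 4*n - 5)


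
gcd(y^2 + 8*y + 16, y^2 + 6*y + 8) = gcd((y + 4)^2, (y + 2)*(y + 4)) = y + 4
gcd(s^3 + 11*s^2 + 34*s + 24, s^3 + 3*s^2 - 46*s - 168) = s^2 + 10*s + 24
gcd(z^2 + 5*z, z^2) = z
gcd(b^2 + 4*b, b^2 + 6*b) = b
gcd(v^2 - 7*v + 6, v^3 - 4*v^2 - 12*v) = v - 6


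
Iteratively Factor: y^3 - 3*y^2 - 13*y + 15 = (y + 3)*(y^2 - 6*y + 5) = (y - 1)*(y + 3)*(y - 5)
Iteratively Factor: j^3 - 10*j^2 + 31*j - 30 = (j - 3)*(j^2 - 7*j + 10) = (j - 5)*(j - 3)*(j - 2)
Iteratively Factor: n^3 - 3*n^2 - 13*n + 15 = (n - 5)*(n^2 + 2*n - 3) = (n - 5)*(n + 3)*(n - 1)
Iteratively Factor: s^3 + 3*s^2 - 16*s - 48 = (s + 4)*(s^2 - s - 12) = (s - 4)*(s + 4)*(s + 3)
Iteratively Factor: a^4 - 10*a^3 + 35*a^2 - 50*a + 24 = (a - 4)*(a^3 - 6*a^2 + 11*a - 6) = (a - 4)*(a - 2)*(a^2 - 4*a + 3) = (a - 4)*(a - 2)*(a - 1)*(a - 3)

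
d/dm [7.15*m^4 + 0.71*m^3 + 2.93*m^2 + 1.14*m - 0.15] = 28.6*m^3 + 2.13*m^2 + 5.86*m + 1.14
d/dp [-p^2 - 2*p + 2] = -2*p - 2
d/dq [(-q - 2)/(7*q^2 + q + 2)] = (-7*q^2 - q + (q + 2)*(14*q + 1) - 2)/(7*q^2 + q + 2)^2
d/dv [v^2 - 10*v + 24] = 2*v - 10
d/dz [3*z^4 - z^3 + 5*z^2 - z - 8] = 12*z^3 - 3*z^2 + 10*z - 1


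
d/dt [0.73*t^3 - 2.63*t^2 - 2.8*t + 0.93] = 2.19*t^2 - 5.26*t - 2.8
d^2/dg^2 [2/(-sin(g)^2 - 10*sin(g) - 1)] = 4*(2*sin(g)^4 + 15*sin(g)^3 + 45*sin(g)^2 - 35*sin(g) - 99)/(sin(g)^2 + 10*sin(g) + 1)^3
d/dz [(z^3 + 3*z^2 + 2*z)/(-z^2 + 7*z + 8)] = (-z^2 + 16*z + 16)/(z^2 - 16*z + 64)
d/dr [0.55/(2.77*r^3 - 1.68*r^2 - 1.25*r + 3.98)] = (-4.5705*r^2 + 1.848*r + 0.6875)/(2.77*r^3 - 1.68*r^2 - 1.25*r + 3.98)^2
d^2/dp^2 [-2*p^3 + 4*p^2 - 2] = 8 - 12*p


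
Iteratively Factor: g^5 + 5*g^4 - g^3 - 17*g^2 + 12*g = (g)*(g^4 + 5*g^3 - g^2 - 17*g + 12) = g*(g - 1)*(g^3 + 6*g^2 + 5*g - 12) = g*(g - 1)*(g + 4)*(g^2 + 2*g - 3) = g*(g - 1)*(g + 3)*(g + 4)*(g - 1)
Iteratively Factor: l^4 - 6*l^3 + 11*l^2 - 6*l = (l)*(l^3 - 6*l^2 + 11*l - 6) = l*(l - 1)*(l^2 - 5*l + 6) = l*(l - 2)*(l - 1)*(l - 3)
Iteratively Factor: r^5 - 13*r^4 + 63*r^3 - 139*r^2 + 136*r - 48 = (r - 1)*(r^4 - 12*r^3 + 51*r^2 - 88*r + 48) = (r - 4)*(r - 1)*(r^3 - 8*r^2 + 19*r - 12) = (r - 4)^2*(r - 1)*(r^2 - 4*r + 3) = (r - 4)^2*(r - 1)^2*(r - 3)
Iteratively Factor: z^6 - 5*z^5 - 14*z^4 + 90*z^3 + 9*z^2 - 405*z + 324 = (z - 3)*(z^5 - 2*z^4 - 20*z^3 + 30*z^2 + 99*z - 108) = (z - 3)^2*(z^4 + z^3 - 17*z^2 - 21*z + 36) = (z - 3)^2*(z + 3)*(z^3 - 2*z^2 - 11*z + 12) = (z - 4)*(z - 3)^2*(z + 3)*(z^2 + 2*z - 3) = (z - 4)*(z - 3)^2*(z - 1)*(z + 3)*(z + 3)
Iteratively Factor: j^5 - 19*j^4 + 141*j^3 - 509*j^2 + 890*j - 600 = (j - 5)*(j^4 - 14*j^3 + 71*j^2 - 154*j + 120) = (j - 5)*(j - 2)*(j^3 - 12*j^2 + 47*j - 60) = (j - 5)*(j - 3)*(j - 2)*(j^2 - 9*j + 20) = (j - 5)^2*(j - 3)*(j - 2)*(j - 4)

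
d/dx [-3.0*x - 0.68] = -3.00000000000000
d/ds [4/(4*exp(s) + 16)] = -exp(s)/(exp(s) + 4)^2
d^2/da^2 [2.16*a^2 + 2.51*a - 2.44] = 4.32000000000000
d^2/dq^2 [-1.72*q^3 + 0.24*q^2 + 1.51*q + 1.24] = 0.48 - 10.32*q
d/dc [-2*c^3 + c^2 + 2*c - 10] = -6*c^2 + 2*c + 2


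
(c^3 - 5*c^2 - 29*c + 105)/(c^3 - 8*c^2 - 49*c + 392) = (c^2 + 2*c - 15)/(c^2 - c - 56)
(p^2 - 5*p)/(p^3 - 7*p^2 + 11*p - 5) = p/(p^2 - 2*p + 1)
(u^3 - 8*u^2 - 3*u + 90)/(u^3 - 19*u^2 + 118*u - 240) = (u + 3)/(u - 8)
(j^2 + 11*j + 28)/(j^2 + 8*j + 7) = (j + 4)/(j + 1)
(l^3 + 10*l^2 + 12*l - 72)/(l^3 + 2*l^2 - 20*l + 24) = (l + 6)/(l - 2)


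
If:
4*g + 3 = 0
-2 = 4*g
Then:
No Solution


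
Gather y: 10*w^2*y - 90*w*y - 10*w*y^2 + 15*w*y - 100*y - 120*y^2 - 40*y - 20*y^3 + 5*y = -20*y^3 + y^2*(-10*w - 120) + y*(10*w^2 - 75*w - 135)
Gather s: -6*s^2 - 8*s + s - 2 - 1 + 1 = -6*s^2 - 7*s - 2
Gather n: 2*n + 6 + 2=2*n + 8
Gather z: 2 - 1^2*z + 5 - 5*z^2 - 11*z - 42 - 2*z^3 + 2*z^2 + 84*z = -2*z^3 - 3*z^2 + 72*z - 35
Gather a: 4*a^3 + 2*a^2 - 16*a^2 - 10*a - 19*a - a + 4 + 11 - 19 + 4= 4*a^3 - 14*a^2 - 30*a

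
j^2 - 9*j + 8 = (j - 8)*(j - 1)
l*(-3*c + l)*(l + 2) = -3*c*l^2 - 6*c*l + l^3 + 2*l^2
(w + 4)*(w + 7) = w^2 + 11*w + 28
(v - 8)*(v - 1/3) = v^2 - 25*v/3 + 8/3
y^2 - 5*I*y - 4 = (y - 4*I)*(y - I)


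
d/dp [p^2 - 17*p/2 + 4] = 2*p - 17/2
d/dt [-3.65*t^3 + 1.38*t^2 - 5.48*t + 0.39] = -10.95*t^2 + 2.76*t - 5.48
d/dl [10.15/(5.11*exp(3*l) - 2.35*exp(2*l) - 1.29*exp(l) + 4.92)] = (-155.5995*exp(2*l) + 47.705*exp(l) + 13.0935)*exp(l)/(5.11*exp(3*l) - 2.35*exp(2*l) - 1.29*exp(l) + 4.92)^2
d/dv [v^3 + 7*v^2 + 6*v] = 3*v^2 + 14*v + 6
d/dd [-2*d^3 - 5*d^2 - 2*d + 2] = -6*d^2 - 10*d - 2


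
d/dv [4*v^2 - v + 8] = 8*v - 1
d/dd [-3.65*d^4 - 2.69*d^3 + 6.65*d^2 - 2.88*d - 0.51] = -14.6*d^3 - 8.07*d^2 + 13.3*d - 2.88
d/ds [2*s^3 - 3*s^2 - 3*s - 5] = 6*s^2 - 6*s - 3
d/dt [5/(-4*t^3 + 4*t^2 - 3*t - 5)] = 5*(12*t^2 - 8*t + 3)/(4*t^3 - 4*t^2 + 3*t + 5)^2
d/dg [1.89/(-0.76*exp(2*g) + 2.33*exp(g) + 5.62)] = (2.8728*exp(g) - 4.4037)*exp(g)/(-0.76*exp(2*g) + 2.33*exp(g) + 5.62)^2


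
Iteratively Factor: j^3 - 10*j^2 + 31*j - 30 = (j - 3)*(j^2 - 7*j + 10) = (j - 3)*(j - 2)*(j - 5)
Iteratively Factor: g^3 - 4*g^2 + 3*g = (g)*(g^2 - 4*g + 3) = g*(g - 1)*(g - 3)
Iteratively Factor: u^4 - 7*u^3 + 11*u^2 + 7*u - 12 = (u - 3)*(u^3 - 4*u^2 - u + 4) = (u - 3)*(u - 1)*(u^2 - 3*u - 4) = (u - 3)*(u - 1)*(u + 1)*(u - 4)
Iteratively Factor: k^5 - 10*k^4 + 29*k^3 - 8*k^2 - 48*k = (k - 4)*(k^4 - 6*k^3 + 5*k^2 + 12*k) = (k - 4)*(k + 1)*(k^3 - 7*k^2 + 12*k) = (k - 4)*(k - 3)*(k + 1)*(k^2 - 4*k) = k*(k - 4)*(k - 3)*(k + 1)*(k - 4)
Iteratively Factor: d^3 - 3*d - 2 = (d + 1)*(d^2 - d - 2) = (d + 1)^2*(d - 2)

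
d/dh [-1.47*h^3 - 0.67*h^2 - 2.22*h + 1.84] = -4.41*h^2 - 1.34*h - 2.22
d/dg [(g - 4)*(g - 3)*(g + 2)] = 3*g^2 - 10*g - 2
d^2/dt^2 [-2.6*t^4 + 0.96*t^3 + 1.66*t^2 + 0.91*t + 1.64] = -31.2*t^2 + 5.76*t + 3.32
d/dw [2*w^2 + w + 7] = 4*w + 1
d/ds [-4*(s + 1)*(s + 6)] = -8*s - 28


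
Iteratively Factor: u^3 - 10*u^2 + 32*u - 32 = (u - 2)*(u^2 - 8*u + 16) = (u - 4)*(u - 2)*(u - 4)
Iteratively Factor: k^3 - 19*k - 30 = (k + 2)*(k^2 - 2*k - 15) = (k + 2)*(k + 3)*(k - 5)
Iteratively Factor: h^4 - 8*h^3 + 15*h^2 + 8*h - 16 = (h + 1)*(h^3 - 9*h^2 + 24*h - 16) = (h - 1)*(h + 1)*(h^2 - 8*h + 16) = (h - 4)*(h - 1)*(h + 1)*(h - 4)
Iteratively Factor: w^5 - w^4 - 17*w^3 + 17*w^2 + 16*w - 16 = (w + 4)*(w^4 - 5*w^3 + 3*w^2 + 5*w - 4) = (w - 4)*(w + 4)*(w^3 - w^2 - w + 1) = (w - 4)*(w - 1)*(w + 4)*(w^2 - 1) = (w - 4)*(w - 1)*(w + 1)*(w + 4)*(w - 1)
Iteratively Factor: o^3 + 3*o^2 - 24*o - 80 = (o + 4)*(o^2 - o - 20) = (o + 4)^2*(o - 5)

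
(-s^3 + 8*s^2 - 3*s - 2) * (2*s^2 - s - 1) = -2*s^5 + 17*s^4 - 13*s^3 - 9*s^2 + 5*s + 2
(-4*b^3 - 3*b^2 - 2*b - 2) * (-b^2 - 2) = 4*b^5 + 3*b^4 + 10*b^3 + 8*b^2 + 4*b + 4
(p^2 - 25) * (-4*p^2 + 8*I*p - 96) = -4*p^4 + 8*I*p^3 + 4*p^2 - 200*I*p + 2400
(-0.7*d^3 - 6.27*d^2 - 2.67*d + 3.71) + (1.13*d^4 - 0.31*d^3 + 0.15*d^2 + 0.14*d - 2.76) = 1.13*d^4 - 1.01*d^3 - 6.12*d^2 - 2.53*d + 0.95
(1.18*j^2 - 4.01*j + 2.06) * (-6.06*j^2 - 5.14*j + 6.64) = -7.1508*j^4 + 18.2354*j^3 + 15.963*j^2 - 37.2148*j + 13.6784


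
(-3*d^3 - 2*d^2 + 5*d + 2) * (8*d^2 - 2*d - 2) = -24*d^5 - 10*d^4 + 50*d^3 + 10*d^2 - 14*d - 4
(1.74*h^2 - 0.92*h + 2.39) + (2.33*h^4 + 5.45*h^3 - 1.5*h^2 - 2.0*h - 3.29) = 2.33*h^4 + 5.45*h^3 + 0.24*h^2 - 2.92*h - 0.9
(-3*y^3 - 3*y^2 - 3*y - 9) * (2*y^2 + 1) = -6*y^5 - 6*y^4 - 9*y^3 - 21*y^2 - 3*y - 9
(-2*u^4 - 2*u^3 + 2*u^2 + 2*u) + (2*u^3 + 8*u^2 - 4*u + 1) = -2*u^4 + 10*u^2 - 2*u + 1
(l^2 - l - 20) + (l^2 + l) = 2*l^2 - 20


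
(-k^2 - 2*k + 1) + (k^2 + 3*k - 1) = k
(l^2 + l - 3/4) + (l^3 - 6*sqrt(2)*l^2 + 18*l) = l^3 - 6*sqrt(2)*l^2 + l^2 + 19*l - 3/4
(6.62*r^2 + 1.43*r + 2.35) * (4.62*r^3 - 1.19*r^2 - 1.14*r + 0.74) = 30.5844*r^5 - 1.2712*r^4 + 1.6085*r^3 + 0.472099999999999*r^2 - 1.6208*r + 1.739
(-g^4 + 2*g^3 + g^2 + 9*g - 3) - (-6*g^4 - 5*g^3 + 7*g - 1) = 5*g^4 + 7*g^3 + g^2 + 2*g - 2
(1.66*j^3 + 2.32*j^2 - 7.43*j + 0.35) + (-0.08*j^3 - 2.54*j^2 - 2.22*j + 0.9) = 1.58*j^3 - 0.22*j^2 - 9.65*j + 1.25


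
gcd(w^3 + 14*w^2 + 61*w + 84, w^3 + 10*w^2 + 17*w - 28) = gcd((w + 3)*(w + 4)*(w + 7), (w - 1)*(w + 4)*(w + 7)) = w^2 + 11*w + 28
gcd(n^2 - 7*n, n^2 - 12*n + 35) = n - 7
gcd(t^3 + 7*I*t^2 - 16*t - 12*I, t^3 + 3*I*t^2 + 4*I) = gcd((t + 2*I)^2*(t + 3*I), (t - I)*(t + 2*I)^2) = t^2 + 4*I*t - 4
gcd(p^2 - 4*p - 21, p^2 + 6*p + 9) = p + 3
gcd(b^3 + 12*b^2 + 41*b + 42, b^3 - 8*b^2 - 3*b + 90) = b + 3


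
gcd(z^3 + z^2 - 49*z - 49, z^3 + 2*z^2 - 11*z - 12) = z + 1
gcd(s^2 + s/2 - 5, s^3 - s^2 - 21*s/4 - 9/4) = 1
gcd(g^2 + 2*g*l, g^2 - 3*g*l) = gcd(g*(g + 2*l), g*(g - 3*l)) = g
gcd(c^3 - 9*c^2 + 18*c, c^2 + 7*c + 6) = 1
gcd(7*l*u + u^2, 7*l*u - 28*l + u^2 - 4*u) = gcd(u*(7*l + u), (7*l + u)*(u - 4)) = 7*l + u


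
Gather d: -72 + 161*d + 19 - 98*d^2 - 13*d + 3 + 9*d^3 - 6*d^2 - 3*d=9*d^3 - 104*d^2 + 145*d - 50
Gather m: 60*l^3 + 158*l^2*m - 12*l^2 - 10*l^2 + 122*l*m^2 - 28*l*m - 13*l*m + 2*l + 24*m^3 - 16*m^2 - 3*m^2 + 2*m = 60*l^3 - 22*l^2 + 2*l + 24*m^3 + m^2*(122*l - 19) + m*(158*l^2 - 41*l + 2)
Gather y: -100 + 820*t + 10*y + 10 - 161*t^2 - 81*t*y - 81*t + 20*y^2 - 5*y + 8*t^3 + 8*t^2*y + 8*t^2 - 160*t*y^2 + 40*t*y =8*t^3 - 153*t^2 + 739*t + y^2*(20 - 160*t) + y*(8*t^2 - 41*t + 5) - 90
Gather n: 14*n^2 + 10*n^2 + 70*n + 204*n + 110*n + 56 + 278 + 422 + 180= 24*n^2 + 384*n + 936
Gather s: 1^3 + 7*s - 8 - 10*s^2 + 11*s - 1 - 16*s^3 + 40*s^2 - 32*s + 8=-16*s^3 + 30*s^2 - 14*s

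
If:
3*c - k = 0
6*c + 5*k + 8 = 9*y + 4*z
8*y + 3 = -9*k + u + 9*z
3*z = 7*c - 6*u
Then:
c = 217*z/801 - 182/801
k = 217*z/267 - 182/267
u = -442*z/2403 - 637/2403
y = 451*z/2403 + 862/2403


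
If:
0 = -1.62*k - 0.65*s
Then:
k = -0.401234567901235*s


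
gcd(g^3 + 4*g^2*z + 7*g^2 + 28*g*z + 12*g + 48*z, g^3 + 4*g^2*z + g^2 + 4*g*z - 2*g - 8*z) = g + 4*z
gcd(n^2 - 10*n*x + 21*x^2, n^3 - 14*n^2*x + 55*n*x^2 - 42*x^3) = -n + 7*x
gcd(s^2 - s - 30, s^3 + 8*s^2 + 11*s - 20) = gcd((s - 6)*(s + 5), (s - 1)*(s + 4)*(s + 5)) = s + 5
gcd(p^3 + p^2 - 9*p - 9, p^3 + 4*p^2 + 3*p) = p^2 + 4*p + 3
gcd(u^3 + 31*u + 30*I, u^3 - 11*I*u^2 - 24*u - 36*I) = u^2 - 5*I*u + 6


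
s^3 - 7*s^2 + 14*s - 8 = (s - 4)*(s - 2)*(s - 1)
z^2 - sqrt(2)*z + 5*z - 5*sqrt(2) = (z + 5)*(z - sqrt(2))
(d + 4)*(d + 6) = d^2 + 10*d + 24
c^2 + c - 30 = (c - 5)*(c + 6)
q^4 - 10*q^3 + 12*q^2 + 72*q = q*(q - 6)^2*(q + 2)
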